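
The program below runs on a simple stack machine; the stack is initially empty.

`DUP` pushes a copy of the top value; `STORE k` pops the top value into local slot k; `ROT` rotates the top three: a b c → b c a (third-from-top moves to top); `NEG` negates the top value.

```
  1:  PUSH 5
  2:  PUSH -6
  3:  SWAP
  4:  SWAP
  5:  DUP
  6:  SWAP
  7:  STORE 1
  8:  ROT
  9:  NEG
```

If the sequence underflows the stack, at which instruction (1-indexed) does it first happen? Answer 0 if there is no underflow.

8

PUSH 5   [5]
PUSH -6  [5, -6]
SWAP     [-6, 5]
SWAP     [5, -6]
DUP      [5, -6, -6]
SWAP     [5, -6, -6]
STORE 1  [5, -6]
ROT  — needs 3 operands, stack has 2 → underflow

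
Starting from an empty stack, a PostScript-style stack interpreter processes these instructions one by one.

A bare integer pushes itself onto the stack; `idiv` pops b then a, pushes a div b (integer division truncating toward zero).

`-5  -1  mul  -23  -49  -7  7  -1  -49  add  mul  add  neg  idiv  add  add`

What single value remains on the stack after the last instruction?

-5   → -5
-1   → -5 -1
mul  → 5
-23  → 5 -23
-49  → 5 -23 -49
-7   → 5 -23 -49 -7
7    → 5 -23 -49 -7 7
-1   → 5 -23 -49 -7 7 -1
-49  → 5 -23 -49 -7 7 -1 -49
add  → 5 -23 -49 -7 7 -50
mul  → 5 -23 -49 -7 -350
add  → 5 -23 -49 -357
neg  → 5 -23 -49 357
idiv → 5 -23 0
add  → 5 -23
add  → -18

-18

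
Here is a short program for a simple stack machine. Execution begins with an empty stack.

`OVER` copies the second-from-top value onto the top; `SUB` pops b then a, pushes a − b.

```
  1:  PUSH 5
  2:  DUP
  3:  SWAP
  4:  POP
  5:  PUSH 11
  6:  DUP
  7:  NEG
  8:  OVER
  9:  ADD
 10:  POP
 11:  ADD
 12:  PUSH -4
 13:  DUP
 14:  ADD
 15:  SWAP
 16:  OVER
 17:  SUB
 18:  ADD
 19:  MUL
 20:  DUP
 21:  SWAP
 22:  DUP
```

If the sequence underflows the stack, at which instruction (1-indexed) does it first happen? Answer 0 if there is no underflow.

PUSH 5   [5]
DUP      [5, 5]
SWAP     [5, 5]
POP      [5]
PUSH 11  [5, 11]
DUP      [5, 11, 11]
NEG      [5, 11, -11]
OVER     [5, 11, -11, 11]
ADD      [5, 11, 0]
POP      [5, 11]
ADD      [16]
PUSH -4  [16, -4]
DUP      [16, -4, -4]
ADD      [16, -8]
SWAP     [-8, 16]
OVER     [-8, 16, -8]
SUB      [-8, 24]
ADD      [16]
MUL  — needs 2 operands, stack has 1 → underflow

19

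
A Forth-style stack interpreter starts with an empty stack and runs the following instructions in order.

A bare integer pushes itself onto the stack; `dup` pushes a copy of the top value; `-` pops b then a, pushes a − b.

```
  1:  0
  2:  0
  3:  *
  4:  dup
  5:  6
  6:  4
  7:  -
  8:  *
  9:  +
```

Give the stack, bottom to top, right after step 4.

0   → [0]
0   → [0, 0]
*   → [0]
dup → [0, 0]

[0, 0]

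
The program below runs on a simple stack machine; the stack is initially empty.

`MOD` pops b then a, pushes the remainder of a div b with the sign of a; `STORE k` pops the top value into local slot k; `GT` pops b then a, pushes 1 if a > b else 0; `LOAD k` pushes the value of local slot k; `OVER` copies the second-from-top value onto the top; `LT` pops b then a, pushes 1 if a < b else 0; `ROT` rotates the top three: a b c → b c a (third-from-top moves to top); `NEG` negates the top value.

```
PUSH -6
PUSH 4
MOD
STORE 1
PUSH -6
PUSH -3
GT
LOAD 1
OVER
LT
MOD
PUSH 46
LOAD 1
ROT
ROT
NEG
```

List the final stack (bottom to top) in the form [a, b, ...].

PUSH -6  [-6]
PUSH 4   [-6, 4]
MOD      [-2]
STORE 1  []
PUSH -6  [-6]
PUSH -3  [-6, -3]
GT       [0]
LOAD 1   [0, -2]
OVER     [0, -2, 0]
LT       [0, 1]
MOD      [0]
PUSH 46  [0, 46]
LOAD 1   [0, 46, -2]
ROT      [46, -2, 0]
ROT      [-2, 0, 46]
NEG      [-2, 0, -46]

[-2, 0, -46]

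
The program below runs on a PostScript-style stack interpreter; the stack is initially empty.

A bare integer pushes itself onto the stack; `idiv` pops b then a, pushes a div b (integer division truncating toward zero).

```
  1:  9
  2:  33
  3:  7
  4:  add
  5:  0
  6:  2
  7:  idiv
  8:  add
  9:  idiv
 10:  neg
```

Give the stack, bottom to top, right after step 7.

[9, 40, 0]

9    : 9
33   : 9 33
7    : 9 33 7
add  : 9 40
0    : 9 40 0
2    : 9 40 0 2
idiv : 9 40 0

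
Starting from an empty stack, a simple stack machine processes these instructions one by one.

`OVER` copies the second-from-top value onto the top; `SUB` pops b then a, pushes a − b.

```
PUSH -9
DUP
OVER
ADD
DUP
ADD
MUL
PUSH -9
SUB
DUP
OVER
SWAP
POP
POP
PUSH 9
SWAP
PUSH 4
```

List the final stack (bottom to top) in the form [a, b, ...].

[9, 333, 4]

PUSH -9 → [-9]
DUP     → [-9, -9]
OVER    → [-9, -9, -9]
ADD     → [-9, -18]
DUP     → [-9, -18, -18]
ADD     → [-9, -36]
MUL     → [324]
PUSH -9 → [324, -9]
SUB     → [333]
DUP     → [333, 333]
OVER    → [333, 333, 333]
SWAP    → [333, 333, 333]
POP     → [333, 333]
POP     → [333]
PUSH 9  → [333, 9]
SWAP    → [9, 333]
PUSH 4  → [9, 333, 4]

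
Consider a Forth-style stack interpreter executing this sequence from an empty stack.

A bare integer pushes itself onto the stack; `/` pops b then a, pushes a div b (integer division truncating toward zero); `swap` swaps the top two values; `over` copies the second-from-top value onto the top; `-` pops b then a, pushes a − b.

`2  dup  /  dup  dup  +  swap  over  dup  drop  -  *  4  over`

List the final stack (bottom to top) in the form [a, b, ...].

[-2, 4, -2]

2    -> [2]
dup  -> [2, 2]
/    -> [1]
dup  -> [1, 1]
dup  -> [1, 1, 1]
+    -> [1, 2]
swap -> [2, 1]
over -> [2, 1, 2]
dup  -> [2, 1, 2, 2]
drop -> [2, 1, 2]
-    -> [2, -1]
*    -> [-2]
4    -> [-2, 4]
over -> [-2, 4, -2]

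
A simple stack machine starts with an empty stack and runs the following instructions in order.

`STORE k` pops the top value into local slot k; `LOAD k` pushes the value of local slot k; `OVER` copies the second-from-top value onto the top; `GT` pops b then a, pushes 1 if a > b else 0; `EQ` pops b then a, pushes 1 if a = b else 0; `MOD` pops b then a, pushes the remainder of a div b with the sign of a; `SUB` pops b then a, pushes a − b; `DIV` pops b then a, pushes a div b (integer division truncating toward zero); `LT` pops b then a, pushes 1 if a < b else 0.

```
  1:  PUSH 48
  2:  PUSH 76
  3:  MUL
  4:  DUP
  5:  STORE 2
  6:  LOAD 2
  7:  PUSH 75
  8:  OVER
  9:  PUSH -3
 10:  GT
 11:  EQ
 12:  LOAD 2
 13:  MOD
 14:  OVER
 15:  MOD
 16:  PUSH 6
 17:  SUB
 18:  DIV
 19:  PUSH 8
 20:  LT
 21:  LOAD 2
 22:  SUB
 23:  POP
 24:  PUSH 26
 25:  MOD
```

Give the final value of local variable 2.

3648

PUSH 48 : 48
PUSH 76 : 48 76
MUL     : 3648
DUP     : 3648 3648
STORE 2 : 3648
LOAD 2  : 3648 3648
PUSH 75 : 3648 3648 75
OVER    : 3648 3648 75 3648
PUSH -3 : 3648 3648 75 3648 -3
GT      : 3648 3648 75 1
EQ      : 3648 3648 0
LOAD 2  : 3648 3648 0 3648
MOD     : 3648 3648 0
OVER    : 3648 3648 0 3648
MOD     : 3648 3648 0
PUSH 6  : 3648 3648 0 6
SUB     : 3648 3648 -6
DIV     : 3648 -608
PUSH 8  : 3648 -608 8
LT      : 3648 1
LOAD 2  : 3648 1 3648
SUB     : 3648 -3647
POP     : 3648
PUSH 26 : 3648 26
MOD     : 8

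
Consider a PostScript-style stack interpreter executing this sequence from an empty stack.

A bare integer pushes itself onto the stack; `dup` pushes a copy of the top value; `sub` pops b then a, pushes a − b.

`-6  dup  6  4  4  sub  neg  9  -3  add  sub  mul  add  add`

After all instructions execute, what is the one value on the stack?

-6  : [-6]
dup : [-6, -6]
6   : [-6, -6, 6]
4   : [-6, -6, 6, 4]
4   : [-6, -6, 6, 4, 4]
sub : [-6, -6, 6, 0]
neg : [-6, -6, 6, 0]
9   : [-6, -6, 6, 0, 9]
-3  : [-6, -6, 6, 0, 9, -3]
add : [-6, -6, 6, 0, 6]
sub : [-6, -6, 6, -6]
mul : [-6, -6, -36]
add : [-6, -42]
add : [-48]

-48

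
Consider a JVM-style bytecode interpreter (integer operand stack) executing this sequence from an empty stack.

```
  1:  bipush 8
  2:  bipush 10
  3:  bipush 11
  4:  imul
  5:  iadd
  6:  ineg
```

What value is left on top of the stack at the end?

bipush 8  → [8]
bipush 10 → [8, 10]
bipush 11 → [8, 10, 11]
imul      → [8, 110]
iadd      → [118]
ineg      → [-118]

-118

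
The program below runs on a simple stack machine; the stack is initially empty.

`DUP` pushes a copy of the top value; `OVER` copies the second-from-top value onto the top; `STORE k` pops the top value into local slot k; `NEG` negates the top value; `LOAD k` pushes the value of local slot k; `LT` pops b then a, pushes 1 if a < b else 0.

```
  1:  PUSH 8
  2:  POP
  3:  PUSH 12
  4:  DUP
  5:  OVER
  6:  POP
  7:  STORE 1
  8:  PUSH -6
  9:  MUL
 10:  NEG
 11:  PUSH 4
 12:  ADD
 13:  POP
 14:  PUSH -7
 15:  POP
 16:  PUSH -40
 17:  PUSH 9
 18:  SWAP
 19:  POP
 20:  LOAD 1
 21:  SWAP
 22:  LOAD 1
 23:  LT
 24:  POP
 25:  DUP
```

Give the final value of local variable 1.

12

PUSH 8   -> 8
POP      -> (empty)
PUSH 12  -> 12
DUP      -> 12 12
OVER     -> 12 12 12
POP      -> 12 12
STORE 1  -> 12
PUSH -6  -> 12 -6
MUL      -> -72
NEG      -> 72
PUSH 4   -> 72 4
ADD      -> 76
POP      -> (empty)
PUSH -7  -> -7
POP      -> (empty)
PUSH -40 -> -40
PUSH 9   -> -40 9
SWAP     -> 9 -40
POP      -> 9
LOAD 1   -> 9 12
SWAP     -> 12 9
LOAD 1   -> 12 9 12
LT       -> 12 1
POP      -> 12
DUP      -> 12 12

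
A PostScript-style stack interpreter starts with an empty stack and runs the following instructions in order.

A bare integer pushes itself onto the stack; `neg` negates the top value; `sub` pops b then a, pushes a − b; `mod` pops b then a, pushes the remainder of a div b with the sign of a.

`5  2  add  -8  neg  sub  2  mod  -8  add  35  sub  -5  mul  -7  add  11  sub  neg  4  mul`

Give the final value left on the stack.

5    [5]
2    [5, 2]
add  [7]
-8   [7, -8]
neg  [7, 8]
sub  [-1]
2    [-1, 2]
mod  [-1]
-8   [-1, -8]
add  [-9]
35   [-9, 35]
sub  [-44]
-5   [-44, -5]
mul  [220]
-7   [220, -7]
add  [213]
11   [213, 11]
sub  [202]
neg  [-202]
4    [-202, 4]
mul  [-808]

-808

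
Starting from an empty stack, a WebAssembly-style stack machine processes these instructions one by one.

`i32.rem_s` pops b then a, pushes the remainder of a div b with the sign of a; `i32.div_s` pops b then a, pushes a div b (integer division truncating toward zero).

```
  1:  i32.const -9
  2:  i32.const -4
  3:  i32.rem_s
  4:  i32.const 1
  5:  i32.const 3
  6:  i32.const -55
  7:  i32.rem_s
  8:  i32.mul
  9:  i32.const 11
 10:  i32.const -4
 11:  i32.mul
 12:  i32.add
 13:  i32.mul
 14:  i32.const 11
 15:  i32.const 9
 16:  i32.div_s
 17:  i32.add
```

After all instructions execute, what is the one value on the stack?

42

i32.const -9  -> [-9]
i32.const -4  -> [-9, -4]
i32.rem_s     -> [-1]
i32.const 1   -> [-1, 1]
i32.const 3   -> [-1, 1, 3]
i32.const -55 -> [-1, 1, 3, -55]
i32.rem_s     -> [-1, 1, 3]
i32.mul       -> [-1, 3]
i32.const 11  -> [-1, 3, 11]
i32.const -4  -> [-1, 3, 11, -4]
i32.mul       -> [-1, 3, -44]
i32.add       -> [-1, -41]
i32.mul       -> [41]
i32.const 11  -> [41, 11]
i32.const 9   -> [41, 11, 9]
i32.div_s     -> [41, 1]
i32.add       -> [42]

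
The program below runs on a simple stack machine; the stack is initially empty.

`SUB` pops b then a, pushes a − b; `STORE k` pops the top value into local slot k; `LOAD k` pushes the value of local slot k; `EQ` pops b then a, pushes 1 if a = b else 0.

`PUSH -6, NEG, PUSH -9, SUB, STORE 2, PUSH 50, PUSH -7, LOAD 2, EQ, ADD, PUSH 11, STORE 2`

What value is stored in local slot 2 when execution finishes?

11

PUSH -6 : [-6]
NEG     : [6]
PUSH -9 : [6, -9]
SUB     : [15]
STORE 2 : []
PUSH 50 : [50]
PUSH -7 : [50, -7]
LOAD 2  : [50, -7, 15]
EQ      : [50, 0]
ADD     : [50]
PUSH 11 : [50, 11]
STORE 2 : [50]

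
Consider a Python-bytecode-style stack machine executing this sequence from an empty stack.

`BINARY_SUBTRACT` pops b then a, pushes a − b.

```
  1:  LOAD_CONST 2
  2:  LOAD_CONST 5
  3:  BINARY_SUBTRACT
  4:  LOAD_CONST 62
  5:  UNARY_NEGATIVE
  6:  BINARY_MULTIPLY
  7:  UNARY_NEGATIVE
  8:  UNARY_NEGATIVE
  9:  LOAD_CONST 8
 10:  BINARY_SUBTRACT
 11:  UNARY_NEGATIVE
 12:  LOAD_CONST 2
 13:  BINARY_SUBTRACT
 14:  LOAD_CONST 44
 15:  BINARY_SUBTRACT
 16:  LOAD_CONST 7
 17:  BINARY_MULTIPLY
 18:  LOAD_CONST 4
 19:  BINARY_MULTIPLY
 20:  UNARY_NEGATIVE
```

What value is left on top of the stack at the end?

6272

LOAD_CONST 2    -> 2
LOAD_CONST 5    -> 2 5
BINARY_SUBTRACT -> -3
LOAD_CONST 62   -> -3 62
UNARY_NEGATIVE  -> -3 -62
BINARY_MULTIPLY -> 186
UNARY_NEGATIVE  -> -186
UNARY_NEGATIVE  -> 186
LOAD_CONST 8    -> 186 8
BINARY_SUBTRACT -> 178
UNARY_NEGATIVE  -> -178
LOAD_CONST 2    -> -178 2
BINARY_SUBTRACT -> -180
LOAD_CONST 44   -> -180 44
BINARY_SUBTRACT -> -224
LOAD_CONST 7    -> -224 7
BINARY_MULTIPLY -> -1568
LOAD_CONST 4    -> -1568 4
BINARY_MULTIPLY -> -6272
UNARY_NEGATIVE  -> 6272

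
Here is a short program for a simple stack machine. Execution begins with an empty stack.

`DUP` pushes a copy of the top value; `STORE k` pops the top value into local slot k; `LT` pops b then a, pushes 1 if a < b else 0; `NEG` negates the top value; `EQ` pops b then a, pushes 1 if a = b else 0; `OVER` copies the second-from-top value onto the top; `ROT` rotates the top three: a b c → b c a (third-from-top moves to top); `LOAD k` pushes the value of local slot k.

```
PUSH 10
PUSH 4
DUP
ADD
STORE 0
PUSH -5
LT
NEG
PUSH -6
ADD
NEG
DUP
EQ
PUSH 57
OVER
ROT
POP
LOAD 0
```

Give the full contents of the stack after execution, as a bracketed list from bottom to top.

[57, 1, 8]

PUSH 10 : 10
PUSH 4  : 10 4
DUP     : 10 4 4
ADD     : 10 8
STORE 0 : 10
PUSH -5 : 10 -5
LT      : 0
NEG     : 0
PUSH -6 : 0 -6
ADD     : -6
NEG     : 6
DUP     : 6 6
EQ      : 1
PUSH 57 : 1 57
OVER    : 1 57 1
ROT     : 57 1 1
POP     : 57 1
LOAD 0  : 57 1 8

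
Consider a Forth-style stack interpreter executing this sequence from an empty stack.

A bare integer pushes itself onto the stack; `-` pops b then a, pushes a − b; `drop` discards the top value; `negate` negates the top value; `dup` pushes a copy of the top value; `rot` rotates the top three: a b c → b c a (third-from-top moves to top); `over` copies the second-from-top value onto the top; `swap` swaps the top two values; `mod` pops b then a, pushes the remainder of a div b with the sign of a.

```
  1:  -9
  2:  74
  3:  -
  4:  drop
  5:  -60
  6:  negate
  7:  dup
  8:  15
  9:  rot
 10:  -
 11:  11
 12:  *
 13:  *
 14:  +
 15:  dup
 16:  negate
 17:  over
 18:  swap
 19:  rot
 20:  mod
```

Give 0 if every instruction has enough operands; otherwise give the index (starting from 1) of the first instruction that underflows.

-9      [-9]
74      [-9, 74]
-       [-83]
drop    []
-60     [-60]
negate  [60]
dup     [60, 60]
15      [60, 60, 15]
rot     [60, 15, 60]
-       [60, -45]
11      [60, -45, 11]
*       [60, -495]
*       [-29700]
+  — needs 2 operands, stack has 1 → underflow

14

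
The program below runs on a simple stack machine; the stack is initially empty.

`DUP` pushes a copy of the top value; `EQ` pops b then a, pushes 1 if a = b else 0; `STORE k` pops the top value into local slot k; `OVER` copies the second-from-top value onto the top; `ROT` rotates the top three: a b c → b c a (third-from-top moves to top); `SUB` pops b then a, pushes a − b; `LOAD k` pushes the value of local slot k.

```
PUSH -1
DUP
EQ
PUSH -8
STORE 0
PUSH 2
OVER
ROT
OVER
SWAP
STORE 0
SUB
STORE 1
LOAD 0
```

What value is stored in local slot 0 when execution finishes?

1

PUSH -1  -1
DUP      -1 -1
EQ       1
PUSH -8  1 -8
STORE 0  1
PUSH 2   1 2
OVER     1 2 1
ROT      2 1 1
OVER     2 1 1 1
SWAP     2 1 1 1
STORE 0  2 1 1
SUB      2 0
STORE 1  2
LOAD 0   2 1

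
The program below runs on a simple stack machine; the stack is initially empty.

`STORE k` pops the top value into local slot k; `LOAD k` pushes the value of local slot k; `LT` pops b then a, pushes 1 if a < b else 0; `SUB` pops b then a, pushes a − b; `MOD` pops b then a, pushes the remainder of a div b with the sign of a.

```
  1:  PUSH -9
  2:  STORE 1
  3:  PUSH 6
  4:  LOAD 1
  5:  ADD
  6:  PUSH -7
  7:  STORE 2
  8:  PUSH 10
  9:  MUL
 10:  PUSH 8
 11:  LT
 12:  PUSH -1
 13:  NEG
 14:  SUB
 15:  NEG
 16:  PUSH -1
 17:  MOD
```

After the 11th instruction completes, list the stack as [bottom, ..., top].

PUSH -9 -> [-9]
STORE 1 -> []
PUSH 6  -> [6]
LOAD 1  -> [6, -9]
ADD     -> [-3]
PUSH -7 -> [-3, -7]
STORE 2 -> [-3]
PUSH 10 -> [-3, 10]
MUL     -> [-30]
PUSH 8  -> [-30, 8]
LT      -> [1]

[1]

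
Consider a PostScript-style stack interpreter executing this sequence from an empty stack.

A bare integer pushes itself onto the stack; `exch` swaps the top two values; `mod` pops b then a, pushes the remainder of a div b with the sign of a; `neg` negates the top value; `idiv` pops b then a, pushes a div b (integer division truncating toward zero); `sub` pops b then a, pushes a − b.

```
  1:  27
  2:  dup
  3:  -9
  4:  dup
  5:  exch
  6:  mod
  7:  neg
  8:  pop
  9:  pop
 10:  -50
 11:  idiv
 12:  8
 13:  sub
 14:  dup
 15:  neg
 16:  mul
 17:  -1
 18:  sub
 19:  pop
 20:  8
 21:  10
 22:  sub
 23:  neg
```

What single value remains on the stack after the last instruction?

27   : 27
dup  : 27 27
-9   : 27 27 -9
dup  : 27 27 -9 -9
exch : 27 27 -9 -9
mod  : 27 27 0
neg  : 27 27 0
pop  : 27 27
pop  : 27
-50  : 27 -50
idiv : 0
8    : 0 8
sub  : -8
dup  : -8 -8
neg  : -8 8
mul  : -64
-1   : -64 -1
sub  : -63
pop  : (empty)
8    : 8
10   : 8 10
sub  : -2
neg  : 2

2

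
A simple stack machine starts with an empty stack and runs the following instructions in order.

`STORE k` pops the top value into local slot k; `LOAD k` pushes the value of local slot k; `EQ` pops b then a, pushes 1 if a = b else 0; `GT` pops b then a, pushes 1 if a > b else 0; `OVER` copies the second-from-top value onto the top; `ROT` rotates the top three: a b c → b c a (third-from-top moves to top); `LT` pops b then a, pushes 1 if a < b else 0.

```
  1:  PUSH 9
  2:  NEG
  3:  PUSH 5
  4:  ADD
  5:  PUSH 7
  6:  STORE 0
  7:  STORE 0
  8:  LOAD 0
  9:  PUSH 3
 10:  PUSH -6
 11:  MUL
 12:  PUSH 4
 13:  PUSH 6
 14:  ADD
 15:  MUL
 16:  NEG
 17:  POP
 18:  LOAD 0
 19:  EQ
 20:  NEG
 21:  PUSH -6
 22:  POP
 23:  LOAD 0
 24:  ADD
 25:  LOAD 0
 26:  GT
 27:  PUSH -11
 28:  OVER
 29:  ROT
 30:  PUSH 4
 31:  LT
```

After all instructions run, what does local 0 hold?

PUSH 9   : 9
NEG      : -9
PUSH 5   : -9 5
ADD      : -4
PUSH 7   : -4 7
STORE 0  : -4
STORE 0  : (empty)
LOAD 0   : -4
PUSH 3   : -4 3
PUSH -6  : -4 3 -6
MUL      : -4 -18
PUSH 4   : -4 -18 4
PUSH 6   : -4 -18 4 6
ADD      : -4 -18 10
MUL      : -4 -180
NEG      : -4 180
POP      : -4
LOAD 0   : -4 -4
EQ       : 1
NEG      : -1
PUSH -6  : -1 -6
POP      : -1
LOAD 0   : -1 -4
ADD      : -5
LOAD 0   : -5 -4
GT       : 0
PUSH -11 : 0 -11
OVER     : 0 -11 0
ROT      : -11 0 0
PUSH 4   : -11 0 0 4
LT       : -11 0 1

-4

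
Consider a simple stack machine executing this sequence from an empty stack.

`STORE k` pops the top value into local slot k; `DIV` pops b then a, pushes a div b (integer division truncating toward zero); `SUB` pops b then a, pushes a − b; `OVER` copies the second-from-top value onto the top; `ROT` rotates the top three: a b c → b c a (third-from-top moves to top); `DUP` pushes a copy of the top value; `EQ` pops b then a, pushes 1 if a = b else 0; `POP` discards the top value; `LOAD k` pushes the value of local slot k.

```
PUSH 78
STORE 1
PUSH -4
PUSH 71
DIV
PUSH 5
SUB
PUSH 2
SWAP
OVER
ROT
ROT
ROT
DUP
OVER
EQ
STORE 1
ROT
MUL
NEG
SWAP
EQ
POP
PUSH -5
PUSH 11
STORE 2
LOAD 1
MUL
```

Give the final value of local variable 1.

1

PUSH 78  [78]
STORE 1  []
PUSH -4  [-4]
PUSH 71  [-4, 71]
DIV      [0]
PUSH 5   [0, 5]
SUB      [-5]
PUSH 2   [-5, 2]
SWAP     [2, -5]
OVER     [2, -5, 2]
ROT      [-5, 2, 2]
ROT      [2, 2, -5]
ROT      [2, -5, 2]
DUP      [2, -5, 2, 2]
OVER     [2, -5, 2, 2, 2]
EQ       [2, -5, 2, 1]
STORE 1  [2, -5, 2]
ROT      [-5, 2, 2]
MUL      [-5, 4]
NEG      [-5, -4]
SWAP     [-4, -5]
EQ       [0]
POP      []
PUSH -5  [-5]
PUSH 11  [-5, 11]
STORE 2  [-5]
LOAD 1   [-5, 1]
MUL      [-5]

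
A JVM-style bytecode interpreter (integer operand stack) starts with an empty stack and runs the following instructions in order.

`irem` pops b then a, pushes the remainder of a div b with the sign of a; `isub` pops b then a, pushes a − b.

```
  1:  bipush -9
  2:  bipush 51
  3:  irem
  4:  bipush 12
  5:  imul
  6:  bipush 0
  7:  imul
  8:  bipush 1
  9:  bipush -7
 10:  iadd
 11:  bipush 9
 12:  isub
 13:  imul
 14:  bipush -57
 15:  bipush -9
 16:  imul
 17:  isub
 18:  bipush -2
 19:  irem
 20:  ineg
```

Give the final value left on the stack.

bipush -9  : -9
bipush 51  : -9 51
irem       : -9
bipush 12  : -9 12
imul       : -108
bipush 0   : -108 0
imul       : 0
bipush 1   : 0 1
bipush -7  : 0 1 -7
iadd       : 0 -6
bipush 9   : 0 -6 9
isub       : 0 -15
imul       : 0
bipush -57 : 0 -57
bipush -9  : 0 -57 -9
imul       : 0 513
isub       : -513
bipush -2  : -513 -2
irem       : -1
ineg       : 1

1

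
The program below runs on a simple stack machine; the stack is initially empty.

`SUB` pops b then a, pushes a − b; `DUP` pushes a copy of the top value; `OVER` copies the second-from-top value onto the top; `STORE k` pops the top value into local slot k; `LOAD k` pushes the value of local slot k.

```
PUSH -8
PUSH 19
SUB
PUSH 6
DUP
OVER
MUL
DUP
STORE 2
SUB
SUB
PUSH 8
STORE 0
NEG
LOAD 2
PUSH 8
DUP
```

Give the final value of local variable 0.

PUSH -8 -> [-8]
PUSH 19 -> [-8, 19]
SUB     -> [-27]
PUSH 6  -> [-27, 6]
DUP     -> [-27, 6, 6]
OVER    -> [-27, 6, 6, 6]
MUL     -> [-27, 6, 36]
DUP     -> [-27, 6, 36, 36]
STORE 2 -> [-27, 6, 36]
SUB     -> [-27, -30]
SUB     -> [3]
PUSH 8  -> [3, 8]
STORE 0 -> [3]
NEG     -> [-3]
LOAD 2  -> [-3, 36]
PUSH 8  -> [-3, 36, 8]
DUP     -> [-3, 36, 8, 8]

8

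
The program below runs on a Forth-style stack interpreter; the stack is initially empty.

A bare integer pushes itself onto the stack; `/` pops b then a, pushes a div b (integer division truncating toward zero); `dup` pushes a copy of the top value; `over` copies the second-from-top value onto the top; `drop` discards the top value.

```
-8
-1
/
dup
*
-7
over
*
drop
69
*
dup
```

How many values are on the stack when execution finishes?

2

-8    [-8]
-1    [-8, -1]
/     [8]
dup   [8, 8]
*     [64]
-7    [64, -7]
over  [64, -7, 64]
*     [64, -448]
drop  [64]
69    [64, 69]
*     [4416]
dup   [4416, 4416]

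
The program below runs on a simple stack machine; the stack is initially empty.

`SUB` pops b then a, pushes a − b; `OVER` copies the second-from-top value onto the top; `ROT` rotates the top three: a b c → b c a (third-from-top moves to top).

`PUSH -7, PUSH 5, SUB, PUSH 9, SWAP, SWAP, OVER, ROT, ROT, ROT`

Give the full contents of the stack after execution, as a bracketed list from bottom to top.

[-12, 9, -12]

PUSH -7 → [-7]
PUSH 5  → [-7, 5]
SUB     → [-12]
PUSH 9  → [-12, 9]
SWAP    → [9, -12]
SWAP    → [-12, 9]
OVER    → [-12, 9, -12]
ROT     → [9, -12, -12]
ROT     → [-12, -12, 9]
ROT     → [-12, 9, -12]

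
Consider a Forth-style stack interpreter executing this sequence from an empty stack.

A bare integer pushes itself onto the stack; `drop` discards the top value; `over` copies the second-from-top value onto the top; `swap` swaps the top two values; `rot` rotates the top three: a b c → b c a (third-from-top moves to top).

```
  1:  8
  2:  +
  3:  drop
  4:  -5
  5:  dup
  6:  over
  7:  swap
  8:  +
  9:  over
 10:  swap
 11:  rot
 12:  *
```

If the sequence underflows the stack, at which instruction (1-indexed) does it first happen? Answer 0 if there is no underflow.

8 : [8]
+  — needs 2 operands, stack has 1 → underflow

2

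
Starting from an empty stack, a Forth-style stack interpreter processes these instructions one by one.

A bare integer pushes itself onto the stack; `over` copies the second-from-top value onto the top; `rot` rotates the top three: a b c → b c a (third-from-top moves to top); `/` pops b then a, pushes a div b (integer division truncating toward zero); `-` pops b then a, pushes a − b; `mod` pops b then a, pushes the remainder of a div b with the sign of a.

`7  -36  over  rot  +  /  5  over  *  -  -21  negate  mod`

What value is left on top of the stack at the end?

7       7
-36     7 -36
over    7 -36 7
rot     -36 7 7
+       -36 14
/       -2
5       -2 5
over    -2 5 -2
*       -2 -10
-       8
-21     8 -21
negate  8 21
mod     8

8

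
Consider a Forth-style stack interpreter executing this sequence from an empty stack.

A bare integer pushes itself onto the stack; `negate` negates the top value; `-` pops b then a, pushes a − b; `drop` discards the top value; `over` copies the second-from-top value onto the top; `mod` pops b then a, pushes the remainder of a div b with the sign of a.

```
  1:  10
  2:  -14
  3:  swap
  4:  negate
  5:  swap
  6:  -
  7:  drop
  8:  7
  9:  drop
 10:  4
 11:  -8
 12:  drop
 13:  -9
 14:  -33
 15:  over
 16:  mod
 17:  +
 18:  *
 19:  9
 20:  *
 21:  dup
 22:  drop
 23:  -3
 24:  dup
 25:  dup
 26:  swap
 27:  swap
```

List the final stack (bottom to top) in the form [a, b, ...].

10     -> [10]
-14    -> [10, -14]
swap   -> [-14, 10]
negate -> [-14, -10]
swap   -> [-10, -14]
-      -> [4]
drop   -> []
7      -> [7]
drop   -> []
4      -> [4]
-8     -> [4, -8]
drop   -> [4]
-9     -> [4, -9]
-33    -> [4, -9, -33]
over   -> [4, -9, -33, -9]
mod    -> [4, -9, -6]
+      -> [4, -15]
*      -> [-60]
9      -> [-60, 9]
*      -> [-540]
dup    -> [-540, -540]
drop   -> [-540]
-3     -> [-540, -3]
dup    -> [-540, -3, -3]
dup    -> [-540, -3, -3, -3]
swap   -> [-540, -3, -3, -3]
swap   -> [-540, -3, -3, -3]

[-540, -3, -3, -3]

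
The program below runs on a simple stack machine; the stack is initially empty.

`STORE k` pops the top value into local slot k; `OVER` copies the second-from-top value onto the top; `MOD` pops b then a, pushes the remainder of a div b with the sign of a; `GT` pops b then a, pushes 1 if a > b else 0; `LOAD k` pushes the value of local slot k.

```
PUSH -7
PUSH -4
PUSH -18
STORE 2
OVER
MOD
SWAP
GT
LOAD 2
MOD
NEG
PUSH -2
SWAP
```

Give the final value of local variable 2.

PUSH -7  -> [-7]
PUSH -4  -> [-7, -4]
PUSH -18 -> [-7, -4, -18]
STORE 2  -> [-7, -4]
OVER     -> [-7, -4, -7]
MOD      -> [-7, -4]
SWAP     -> [-4, -7]
GT       -> [1]
LOAD 2   -> [1, -18]
MOD      -> [1]
NEG      -> [-1]
PUSH -2  -> [-1, -2]
SWAP     -> [-2, -1]

-18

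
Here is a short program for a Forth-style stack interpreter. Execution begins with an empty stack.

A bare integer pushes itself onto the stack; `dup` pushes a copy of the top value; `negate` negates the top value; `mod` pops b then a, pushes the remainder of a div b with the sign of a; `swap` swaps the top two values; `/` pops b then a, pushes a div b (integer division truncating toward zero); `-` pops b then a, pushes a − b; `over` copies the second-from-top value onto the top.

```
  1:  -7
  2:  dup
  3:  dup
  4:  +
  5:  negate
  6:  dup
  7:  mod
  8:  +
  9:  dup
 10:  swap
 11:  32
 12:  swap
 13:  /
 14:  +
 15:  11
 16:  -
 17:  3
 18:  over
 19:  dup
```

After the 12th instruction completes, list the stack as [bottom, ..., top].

[-7, 32, -7]

-7     → -7
dup    → -7 -7
dup    → -7 -7 -7
+      → -7 -14
negate → -7 14
dup    → -7 14 14
mod    → -7 0
+      → -7
dup    → -7 -7
swap   → -7 -7
32     → -7 -7 32
swap   → -7 32 -7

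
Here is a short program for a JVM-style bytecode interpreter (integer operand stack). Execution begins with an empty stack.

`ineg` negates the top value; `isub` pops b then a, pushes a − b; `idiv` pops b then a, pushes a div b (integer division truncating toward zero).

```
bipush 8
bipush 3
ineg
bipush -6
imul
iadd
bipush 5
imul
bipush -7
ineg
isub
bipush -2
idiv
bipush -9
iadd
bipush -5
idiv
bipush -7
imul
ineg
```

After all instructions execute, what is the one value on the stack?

bipush 8  → 8
bipush 3  → 8 3
ineg      → 8 -3
bipush -6 → 8 -3 -6
imul      → 8 18
iadd      → 26
bipush 5  → 26 5
imul      → 130
bipush -7 → 130 -7
ineg      → 130 7
isub      → 123
bipush -2 → 123 -2
idiv      → -61
bipush -9 → -61 -9
iadd      → -70
bipush -5 → -70 -5
idiv      → 14
bipush -7 → 14 -7
imul      → -98
ineg      → 98

98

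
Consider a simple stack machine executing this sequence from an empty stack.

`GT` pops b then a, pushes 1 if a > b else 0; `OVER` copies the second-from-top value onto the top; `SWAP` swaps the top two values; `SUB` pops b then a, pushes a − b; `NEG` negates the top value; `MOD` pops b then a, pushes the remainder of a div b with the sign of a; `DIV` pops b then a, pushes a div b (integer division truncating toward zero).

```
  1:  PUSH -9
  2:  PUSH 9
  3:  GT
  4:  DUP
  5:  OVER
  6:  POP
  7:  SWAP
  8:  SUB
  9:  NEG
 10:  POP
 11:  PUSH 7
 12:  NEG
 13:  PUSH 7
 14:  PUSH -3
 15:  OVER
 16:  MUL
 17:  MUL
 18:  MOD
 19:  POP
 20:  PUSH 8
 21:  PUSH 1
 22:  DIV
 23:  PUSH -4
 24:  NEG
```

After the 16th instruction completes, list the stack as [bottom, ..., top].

PUSH -9 → -9
PUSH 9  → -9 9
GT      → 0
DUP     → 0 0
OVER    → 0 0 0
POP     → 0 0
SWAP    → 0 0
SUB     → 0
NEG     → 0
POP     → (empty)
PUSH 7  → 7
NEG     → -7
PUSH 7  → -7 7
PUSH -3 → -7 7 -3
OVER    → -7 7 -3 7
MUL     → -7 7 -21

[-7, 7, -21]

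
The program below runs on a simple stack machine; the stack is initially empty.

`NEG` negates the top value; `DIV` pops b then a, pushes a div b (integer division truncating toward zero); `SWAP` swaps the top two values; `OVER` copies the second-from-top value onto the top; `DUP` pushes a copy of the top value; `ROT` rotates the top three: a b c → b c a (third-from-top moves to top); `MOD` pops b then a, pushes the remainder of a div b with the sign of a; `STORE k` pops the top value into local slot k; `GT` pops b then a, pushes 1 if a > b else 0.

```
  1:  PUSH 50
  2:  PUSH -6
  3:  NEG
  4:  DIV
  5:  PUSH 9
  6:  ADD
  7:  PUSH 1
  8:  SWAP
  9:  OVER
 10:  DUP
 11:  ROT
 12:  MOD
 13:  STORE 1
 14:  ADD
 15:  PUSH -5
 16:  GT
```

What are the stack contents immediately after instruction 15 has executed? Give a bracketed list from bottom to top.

PUSH 50 : [50]
PUSH -6 : [50, -6]
NEG     : [50, 6]
DIV     : [8]
PUSH 9  : [8, 9]
ADD     : [17]
PUSH 1  : [17, 1]
SWAP    : [1, 17]
OVER    : [1, 17, 1]
DUP     : [1, 17, 1, 1]
ROT     : [1, 1, 1, 17]
MOD     : [1, 1, 1]
STORE 1 : [1, 1]
ADD     : [2]
PUSH -5 : [2, -5]

[2, -5]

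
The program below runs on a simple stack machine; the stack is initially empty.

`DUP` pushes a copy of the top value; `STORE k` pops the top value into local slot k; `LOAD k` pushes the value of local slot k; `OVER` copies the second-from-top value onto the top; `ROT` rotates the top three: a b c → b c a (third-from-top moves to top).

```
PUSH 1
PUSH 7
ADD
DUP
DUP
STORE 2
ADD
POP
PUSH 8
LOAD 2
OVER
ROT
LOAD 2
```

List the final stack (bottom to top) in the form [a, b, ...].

PUSH 1  → 1
PUSH 7  → 1 7
ADD     → 8
DUP     → 8 8
DUP     → 8 8 8
STORE 2 → 8 8
ADD     → 16
POP     → (empty)
PUSH 8  → 8
LOAD 2  → 8 8
OVER    → 8 8 8
ROT     → 8 8 8
LOAD 2  → 8 8 8 8

[8, 8, 8, 8]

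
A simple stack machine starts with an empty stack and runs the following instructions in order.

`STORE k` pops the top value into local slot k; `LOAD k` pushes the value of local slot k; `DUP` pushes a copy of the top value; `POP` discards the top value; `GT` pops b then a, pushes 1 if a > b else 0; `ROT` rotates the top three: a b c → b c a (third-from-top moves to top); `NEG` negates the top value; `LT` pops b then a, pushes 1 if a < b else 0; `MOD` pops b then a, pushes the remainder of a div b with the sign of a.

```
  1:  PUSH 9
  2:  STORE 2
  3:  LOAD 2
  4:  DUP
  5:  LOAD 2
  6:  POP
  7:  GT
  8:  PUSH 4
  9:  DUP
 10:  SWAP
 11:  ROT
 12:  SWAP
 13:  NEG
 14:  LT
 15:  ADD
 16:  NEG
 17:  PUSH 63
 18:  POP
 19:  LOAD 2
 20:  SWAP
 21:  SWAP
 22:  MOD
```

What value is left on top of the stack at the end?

-4

PUSH 9   9
STORE 2  (empty)
LOAD 2   9
DUP      9 9
LOAD 2   9 9 9
POP      9 9
GT       0
PUSH 4   0 4
DUP      0 4 4
SWAP     0 4 4
ROT      4 4 0
SWAP     4 0 4
NEG      4 0 -4
LT       4 0
ADD      4
NEG      -4
PUSH 63  -4 63
POP      -4
LOAD 2   -4 9
SWAP     9 -4
SWAP     -4 9
MOD      -4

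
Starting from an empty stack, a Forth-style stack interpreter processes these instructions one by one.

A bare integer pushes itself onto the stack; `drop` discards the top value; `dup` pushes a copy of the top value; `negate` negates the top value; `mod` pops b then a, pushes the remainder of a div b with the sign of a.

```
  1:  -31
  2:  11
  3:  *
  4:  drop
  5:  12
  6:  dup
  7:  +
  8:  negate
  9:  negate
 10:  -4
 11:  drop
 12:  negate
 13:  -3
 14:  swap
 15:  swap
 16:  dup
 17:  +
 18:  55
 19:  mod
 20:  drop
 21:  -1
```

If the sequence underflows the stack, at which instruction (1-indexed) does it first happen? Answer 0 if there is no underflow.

0

-31    → -31
11     → -31 11
*      → -341
drop   → (empty)
12     → 12
dup    → 12 12
+      → 24
negate → -24
negate → 24
-4     → 24 -4
drop   → 24
negate → -24
-3     → -24 -3
swap   → -3 -24
swap   → -24 -3
dup    → -24 -3 -3
+      → -24 -6
55     → -24 -6 55
mod    → -24 -6
drop   → -24
-1     → -24 -1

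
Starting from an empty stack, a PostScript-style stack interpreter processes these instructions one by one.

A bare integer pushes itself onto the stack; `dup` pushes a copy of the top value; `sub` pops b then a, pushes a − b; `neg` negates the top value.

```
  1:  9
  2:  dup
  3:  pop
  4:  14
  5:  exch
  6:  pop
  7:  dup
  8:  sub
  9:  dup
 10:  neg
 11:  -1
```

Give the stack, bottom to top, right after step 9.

[0, 0]

9     [9]
dup   [9, 9]
pop   [9]
14    [9, 14]
exch  [14, 9]
pop   [14]
dup   [14, 14]
sub   [0]
dup   [0, 0]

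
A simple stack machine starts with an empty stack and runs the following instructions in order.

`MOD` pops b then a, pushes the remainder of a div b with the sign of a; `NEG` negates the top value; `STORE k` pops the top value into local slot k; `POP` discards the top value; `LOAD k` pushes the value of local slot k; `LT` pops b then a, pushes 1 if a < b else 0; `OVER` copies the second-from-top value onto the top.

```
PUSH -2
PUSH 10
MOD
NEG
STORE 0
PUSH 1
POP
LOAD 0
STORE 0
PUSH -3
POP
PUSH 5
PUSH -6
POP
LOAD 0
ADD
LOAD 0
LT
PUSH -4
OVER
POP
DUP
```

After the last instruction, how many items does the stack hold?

3

PUSH -2 -> [-2]
PUSH 10 -> [-2, 10]
MOD     -> [-2]
NEG     -> [2]
STORE 0 -> []
PUSH 1  -> [1]
POP     -> []
LOAD 0  -> [2]
STORE 0 -> []
PUSH -3 -> [-3]
POP     -> []
PUSH 5  -> [5]
PUSH -6 -> [5, -6]
POP     -> [5]
LOAD 0  -> [5, 2]
ADD     -> [7]
LOAD 0  -> [7, 2]
LT      -> [0]
PUSH -4 -> [0, -4]
OVER    -> [0, -4, 0]
POP     -> [0, -4]
DUP     -> [0, -4, -4]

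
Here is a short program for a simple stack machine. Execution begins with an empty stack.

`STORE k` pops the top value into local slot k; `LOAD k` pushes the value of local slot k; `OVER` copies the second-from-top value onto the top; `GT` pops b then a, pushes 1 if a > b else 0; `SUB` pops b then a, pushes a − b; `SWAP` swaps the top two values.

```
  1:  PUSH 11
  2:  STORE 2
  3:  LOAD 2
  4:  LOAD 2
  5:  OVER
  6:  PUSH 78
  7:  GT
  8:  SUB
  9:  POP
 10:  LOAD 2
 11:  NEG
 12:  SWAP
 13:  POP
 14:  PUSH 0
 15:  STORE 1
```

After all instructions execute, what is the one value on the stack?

PUSH 11 → 11
STORE 2 → (empty)
LOAD 2  → 11
LOAD 2  → 11 11
OVER    → 11 11 11
PUSH 78 → 11 11 11 78
GT      → 11 11 0
SUB     → 11 11
POP     → 11
LOAD 2  → 11 11
NEG     → 11 -11
SWAP    → -11 11
POP     → -11
PUSH 0  → -11 0
STORE 1 → -11

-11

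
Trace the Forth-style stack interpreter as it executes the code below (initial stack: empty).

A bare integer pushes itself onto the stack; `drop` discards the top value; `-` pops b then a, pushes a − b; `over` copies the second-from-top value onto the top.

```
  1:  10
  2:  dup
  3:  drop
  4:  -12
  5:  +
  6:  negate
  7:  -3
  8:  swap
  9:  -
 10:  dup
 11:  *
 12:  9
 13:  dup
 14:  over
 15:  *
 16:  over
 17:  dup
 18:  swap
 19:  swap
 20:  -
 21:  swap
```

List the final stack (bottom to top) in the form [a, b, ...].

10     → [10]
dup    → [10, 10]
drop   → [10]
-12    → [10, -12]
+      → [-2]
negate → [2]
-3     → [2, -3]
swap   → [-3, 2]
-      → [-5]
dup    → [-5, -5]
*      → [25]
9      → [25, 9]
dup    → [25, 9, 9]
over   → [25, 9, 9, 9]
*      → [25, 9, 81]
over   → [25, 9, 81, 9]
dup    → [25, 9, 81, 9, 9]
swap   → [25, 9, 81, 9, 9]
swap   → [25, 9, 81, 9, 9]
-      → [25, 9, 81, 0]
swap   → [25, 9, 0, 81]

[25, 9, 0, 81]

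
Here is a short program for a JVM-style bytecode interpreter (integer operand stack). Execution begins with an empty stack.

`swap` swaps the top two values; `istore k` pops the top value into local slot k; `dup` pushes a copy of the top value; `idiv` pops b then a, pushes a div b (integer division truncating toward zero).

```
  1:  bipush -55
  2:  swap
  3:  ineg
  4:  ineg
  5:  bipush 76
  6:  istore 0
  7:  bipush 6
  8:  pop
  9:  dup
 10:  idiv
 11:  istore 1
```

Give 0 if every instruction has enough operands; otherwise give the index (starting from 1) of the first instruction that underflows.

bipush -55 : [-55]
swap  — needs 2 operands, stack has 1 → underflow

2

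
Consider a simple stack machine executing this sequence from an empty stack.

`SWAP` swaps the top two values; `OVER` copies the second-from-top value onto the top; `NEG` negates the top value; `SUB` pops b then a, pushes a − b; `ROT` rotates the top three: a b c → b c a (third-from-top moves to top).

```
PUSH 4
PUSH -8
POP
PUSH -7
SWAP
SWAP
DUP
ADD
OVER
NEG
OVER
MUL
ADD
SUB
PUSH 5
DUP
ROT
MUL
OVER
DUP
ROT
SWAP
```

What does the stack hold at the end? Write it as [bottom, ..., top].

PUSH 4  → 4
PUSH -8 → 4 -8
POP     → 4
PUSH -7 → 4 -7
SWAP    → -7 4
SWAP    → 4 -7
DUP     → 4 -7 -7
ADD     → 4 -14
OVER    → 4 -14 4
NEG     → 4 -14 -4
OVER    → 4 -14 -4 -14
MUL     → 4 -14 56
ADD     → 4 42
SUB     → -38
PUSH 5  → -38 5
DUP     → -38 5 5
ROT     → 5 5 -38
MUL     → 5 -190
OVER    → 5 -190 5
DUP     → 5 -190 5 5
ROT     → 5 5 5 -190
SWAP    → 5 5 -190 5

[5, 5, -190, 5]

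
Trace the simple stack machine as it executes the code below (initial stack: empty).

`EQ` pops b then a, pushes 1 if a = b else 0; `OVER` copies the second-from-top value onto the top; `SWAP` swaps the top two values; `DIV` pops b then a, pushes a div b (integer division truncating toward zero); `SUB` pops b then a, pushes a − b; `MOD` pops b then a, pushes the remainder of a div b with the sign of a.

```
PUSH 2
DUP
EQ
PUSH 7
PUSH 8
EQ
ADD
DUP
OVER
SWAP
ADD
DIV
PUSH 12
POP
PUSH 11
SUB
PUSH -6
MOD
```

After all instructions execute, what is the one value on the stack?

-5

PUSH 2   2
DUP      2 2
EQ       1
PUSH 7   1 7
PUSH 8   1 7 8
EQ       1 0
ADD      1
DUP      1 1
OVER     1 1 1
SWAP     1 1 1
ADD      1 2
DIV      0
PUSH 12  0 12
POP      0
PUSH 11  0 11
SUB      -11
PUSH -6  -11 -6
MOD      -5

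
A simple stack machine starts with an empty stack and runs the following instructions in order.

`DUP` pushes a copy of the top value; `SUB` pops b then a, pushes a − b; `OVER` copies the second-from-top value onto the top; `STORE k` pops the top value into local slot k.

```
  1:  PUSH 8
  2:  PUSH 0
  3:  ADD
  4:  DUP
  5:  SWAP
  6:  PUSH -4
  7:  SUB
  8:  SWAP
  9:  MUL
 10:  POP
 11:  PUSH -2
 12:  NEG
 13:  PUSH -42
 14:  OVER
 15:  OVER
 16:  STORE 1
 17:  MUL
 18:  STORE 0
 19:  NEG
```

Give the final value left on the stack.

PUSH 8    8
PUSH 0    8 0
ADD       8
DUP       8 8
SWAP      8 8
PUSH -4   8 8 -4
SUB       8 12
SWAP      12 8
MUL       96
POP       (empty)
PUSH -2   -2
NEG       2
PUSH -42  2 -42
OVER      2 -42 2
OVER      2 -42 2 -42
STORE 1   2 -42 2
MUL       2 -84
STORE 0   2
NEG       -2

-2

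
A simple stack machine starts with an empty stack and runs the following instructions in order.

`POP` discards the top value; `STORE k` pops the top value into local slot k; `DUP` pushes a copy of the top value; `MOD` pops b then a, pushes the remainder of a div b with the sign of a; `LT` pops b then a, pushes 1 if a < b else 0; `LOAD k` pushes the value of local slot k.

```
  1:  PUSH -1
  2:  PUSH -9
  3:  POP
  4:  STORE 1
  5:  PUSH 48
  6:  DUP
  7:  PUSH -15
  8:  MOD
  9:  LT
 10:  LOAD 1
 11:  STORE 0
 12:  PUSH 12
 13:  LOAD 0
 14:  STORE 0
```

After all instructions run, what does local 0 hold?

-1

PUSH -1   [-1]
PUSH -9   [-1, -9]
POP       [-1]
STORE 1   []
PUSH 48   [48]
DUP       [48, 48]
PUSH -15  [48, 48, -15]
MOD       [48, 3]
LT        [0]
LOAD 1    [0, -1]
STORE 0   [0]
PUSH 12   [0, 12]
LOAD 0    [0, 12, -1]
STORE 0   [0, 12]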